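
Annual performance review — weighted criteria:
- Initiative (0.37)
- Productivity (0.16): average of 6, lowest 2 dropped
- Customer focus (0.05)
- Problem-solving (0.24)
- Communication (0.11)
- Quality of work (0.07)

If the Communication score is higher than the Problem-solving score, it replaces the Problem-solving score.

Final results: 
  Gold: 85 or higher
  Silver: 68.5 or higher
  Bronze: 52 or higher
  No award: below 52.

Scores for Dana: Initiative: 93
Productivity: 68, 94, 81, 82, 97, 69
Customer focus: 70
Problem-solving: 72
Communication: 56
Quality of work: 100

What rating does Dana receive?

Silver

Productivity: drop 68, 69 → average of remaining 4 = 354/4 = 88.5
Communication (56) ≤ Problem-solving (72), so Problem-solving stays at 72.
Weighted total:
  Initiative 93 × 0.37 = 34.41
  Productivity 88.5 × 0.16 = 14.16
  Customer focus 70 × 0.05 = 3.5
  Problem-solving 72 × 0.24 = 17.28
  Communication 56 × 0.11 = 6.16
  Quality of work 100 × 0.07 = 7
Sum = 82.51
82.51 is ≥ 68.5 and < 85 → Silver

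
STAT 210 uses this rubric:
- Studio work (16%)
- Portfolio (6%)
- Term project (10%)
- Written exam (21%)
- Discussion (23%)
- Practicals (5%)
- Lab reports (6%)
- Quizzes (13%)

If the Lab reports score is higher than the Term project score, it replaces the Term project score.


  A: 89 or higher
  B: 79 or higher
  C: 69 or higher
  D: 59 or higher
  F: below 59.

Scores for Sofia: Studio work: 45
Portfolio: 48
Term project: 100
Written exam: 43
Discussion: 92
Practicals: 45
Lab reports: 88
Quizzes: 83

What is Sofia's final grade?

Lab reports (88) ≤ Term project (100), so Term project stays at 100.
Weighted total:
  Studio work 45 × 0.16 = 7.2
  Portfolio 48 × 0.06 = 2.88
  Term project 100 × 0.1 = 10
  Written exam 43 × 0.21 = 9.03
  Discussion 92 × 0.23 = 21.16
  Practicals 45 × 0.05 = 2.25
  Lab reports 88 × 0.06 = 5.28
  Quizzes 83 × 0.13 = 10.79
Sum = 68.59
68.59 is ≥ 59 and < 69 → D

D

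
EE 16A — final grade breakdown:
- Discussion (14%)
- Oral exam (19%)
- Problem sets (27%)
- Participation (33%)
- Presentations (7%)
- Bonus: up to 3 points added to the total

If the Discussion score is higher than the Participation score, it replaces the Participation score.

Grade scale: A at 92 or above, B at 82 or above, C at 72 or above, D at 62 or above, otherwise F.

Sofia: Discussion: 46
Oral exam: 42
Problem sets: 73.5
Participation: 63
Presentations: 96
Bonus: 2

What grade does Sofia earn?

D

Discussion (46) ≤ Participation (63), so Participation stays at 63.
Weighted total:
  Discussion 46 × 0.14 = 6.44
  Oral exam 42 × 0.19 = 7.98
  Problem sets 73.5 × 0.27 = 19.845
  Participation 63 × 0.33 = 20.79
  Presentations 96 × 0.07 = 6.72
Sum = 61.775
Bonus: 61.775 + 2 = 63.775
63.775 is ≥ 62 and < 72 → D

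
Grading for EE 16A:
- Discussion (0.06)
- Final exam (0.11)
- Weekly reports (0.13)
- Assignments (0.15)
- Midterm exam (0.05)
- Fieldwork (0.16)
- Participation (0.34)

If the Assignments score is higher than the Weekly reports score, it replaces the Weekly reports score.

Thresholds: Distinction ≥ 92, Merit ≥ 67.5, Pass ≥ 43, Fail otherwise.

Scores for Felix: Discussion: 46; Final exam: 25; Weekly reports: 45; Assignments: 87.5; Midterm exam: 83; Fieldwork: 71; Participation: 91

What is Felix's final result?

Merit

Assignments (87.5) > Weekly reports (45), so Weekly reports counts as 87.5.
Weighted total:
  Discussion 46 × 0.06 = 2.76
  Final exam 25 × 0.11 = 2.75
  Weekly reports 87.5 × 0.13 = 11.375
  Assignments 87.5 × 0.15 = 13.125
  Midterm exam 83 × 0.05 = 4.15
  Fieldwork 71 × 0.16 = 11.36
  Participation 91 × 0.34 = 30.94
Sum = 76.46
76.46 is ≥ 67.5 and < 92 → Merit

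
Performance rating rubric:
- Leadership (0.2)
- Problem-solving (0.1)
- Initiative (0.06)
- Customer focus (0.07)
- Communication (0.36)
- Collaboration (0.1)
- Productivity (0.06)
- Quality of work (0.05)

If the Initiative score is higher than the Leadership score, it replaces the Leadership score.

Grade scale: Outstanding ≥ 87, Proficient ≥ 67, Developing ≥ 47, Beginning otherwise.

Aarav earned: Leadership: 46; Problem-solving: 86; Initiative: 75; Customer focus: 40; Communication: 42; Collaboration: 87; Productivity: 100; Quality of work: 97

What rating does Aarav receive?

Developing

Initiative (75) > Leadership (46), so Leadership counts as 75.
Weighted total:
  Leadership 75 × 0.2 = 15
  Problem-solving 86 × 0.1 = 8.6
  Initiative 75 × 0.06 = 4.5
  Customer focus 40 × 0.07 = 2.8
  Communication 42 × 0.36 = 15.12
  Collaboration 87 × 0.1 = 8.7
  Productivity 100 × 0.06 = 6
  Quality of work 97 × 0.05 = 4.85
Sum = 65.57
65.57 is ≥ 47 and < 67 → Developing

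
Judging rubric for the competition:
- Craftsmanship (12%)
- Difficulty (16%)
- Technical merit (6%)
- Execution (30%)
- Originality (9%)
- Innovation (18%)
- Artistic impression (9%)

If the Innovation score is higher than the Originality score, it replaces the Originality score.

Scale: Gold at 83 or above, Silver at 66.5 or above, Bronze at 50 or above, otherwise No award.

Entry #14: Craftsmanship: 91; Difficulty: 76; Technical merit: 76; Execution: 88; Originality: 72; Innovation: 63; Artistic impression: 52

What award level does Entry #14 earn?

Silver

Innovation (63) ≤ Originality (72), so Originality stays at 72.
Weighted total:
  Craftsmanship 91 × 0.12 = 10.92
  Difficulty 76 × 0.16 = 12.16
  Technical merit 76 × 0.06 = 4.56
  Execution 88 × 0.3 = 26.4
  Originality 72 × 0.09 = 6.48
  Innovation 63 × 0.18 = 11.34
  Artistic impression 52 × 0.09 = 4.68
Sum = 76.54
76.54 is ≥ 66.5 and < 83 → Silver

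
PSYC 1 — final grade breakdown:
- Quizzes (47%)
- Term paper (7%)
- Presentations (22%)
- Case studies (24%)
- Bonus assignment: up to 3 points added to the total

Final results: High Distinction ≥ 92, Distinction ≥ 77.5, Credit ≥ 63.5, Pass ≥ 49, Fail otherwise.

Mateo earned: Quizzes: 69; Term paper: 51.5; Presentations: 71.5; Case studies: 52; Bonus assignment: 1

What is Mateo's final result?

Weighted total:
  Quizzes 69 × 0.47 = 32.43
  Term paper 51.5 × 0.07 = 3.605
  Presentations 71.5 × 0.22 = 15.73
  Case studies 52 × 0.24 = 12.48
Sum = 64.245
Bonus assignment: 64.245 + 1 = 65.245
65.245 is ≥ 63.5 and < 77.5 → Credit

Credit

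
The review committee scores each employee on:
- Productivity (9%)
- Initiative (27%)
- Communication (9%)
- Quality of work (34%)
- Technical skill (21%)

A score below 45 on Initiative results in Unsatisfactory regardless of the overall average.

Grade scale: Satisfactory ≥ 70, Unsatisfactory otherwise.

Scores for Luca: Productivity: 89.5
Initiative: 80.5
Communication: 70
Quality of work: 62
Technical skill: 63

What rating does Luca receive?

Satisfactory

Initiative score 80.5 ≥ 45: minimum met.
Weighted total:
  Productivity 89.5 × 0.09 = 8.055
  Initiative 80.5 × 0.27 = 21.735
  Communication 70 × 0.09 = 6.3
  Quality of work 62 × 0.34 = 21.08
  Technical skill 63 × 0.21 = 13.23
Sum = 70.4
70.4 ≥ 70 → Satisfactory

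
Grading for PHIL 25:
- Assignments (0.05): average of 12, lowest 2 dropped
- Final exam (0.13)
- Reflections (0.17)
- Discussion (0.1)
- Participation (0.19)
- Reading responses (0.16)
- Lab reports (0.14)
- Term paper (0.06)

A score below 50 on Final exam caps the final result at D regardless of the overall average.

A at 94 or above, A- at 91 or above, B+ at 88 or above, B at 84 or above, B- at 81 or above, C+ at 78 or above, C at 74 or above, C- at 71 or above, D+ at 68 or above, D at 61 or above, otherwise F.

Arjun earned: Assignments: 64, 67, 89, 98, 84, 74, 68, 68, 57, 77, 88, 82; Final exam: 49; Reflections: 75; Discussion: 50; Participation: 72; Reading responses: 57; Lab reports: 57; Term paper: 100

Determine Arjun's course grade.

Assignments: drop 57, 64 → average of remaining 10 = 795/10 = 79.5
Final exam score 49 < 50: minimum not met.
Weighted total:
  Assignments 79.5 × 0.05 = 3.975
  Final exam 49 × 0.13 = 6.37
  Reflections 75 × 0.17 = 12.75
  Discussion 50 × 0.1 = 5
  Participation 72 × 0.19 = 13.68
  Reading responses 57 × 0.16 = 9.12
  Lab reports 57 × 0.14 = 7.98
  Term paper 100 × 0.06 = 6
Sum = 64.875
64.875 would be D; cap at D applies → D.

D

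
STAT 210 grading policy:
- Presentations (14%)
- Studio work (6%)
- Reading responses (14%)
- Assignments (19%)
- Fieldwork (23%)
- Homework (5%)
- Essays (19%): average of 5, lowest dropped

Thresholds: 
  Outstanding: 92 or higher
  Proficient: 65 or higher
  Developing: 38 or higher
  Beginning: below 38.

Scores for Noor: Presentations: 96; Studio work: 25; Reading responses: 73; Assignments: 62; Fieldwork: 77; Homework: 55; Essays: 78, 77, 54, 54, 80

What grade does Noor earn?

Essays: drop 54 → average of remaining 4 = 289/4 = 72.25
Weighted total:
  Presentations 96 × 0.14 = 13.44
  Studio work 25 × 0.06 = 1.5
  Reading responses 73 × 0.14 = 10.22
  Assignments 62 × 0.19 = 11.78
  Fieldwork 77 × 0.23 = 17.71
  Homework 55 × 0.05 = 2.75
  Essays 72.25 × 0.19 = 13.7275
Sum = 71.1275
71.1275 is ≥ 65 and < 92 → Proficient

Proficient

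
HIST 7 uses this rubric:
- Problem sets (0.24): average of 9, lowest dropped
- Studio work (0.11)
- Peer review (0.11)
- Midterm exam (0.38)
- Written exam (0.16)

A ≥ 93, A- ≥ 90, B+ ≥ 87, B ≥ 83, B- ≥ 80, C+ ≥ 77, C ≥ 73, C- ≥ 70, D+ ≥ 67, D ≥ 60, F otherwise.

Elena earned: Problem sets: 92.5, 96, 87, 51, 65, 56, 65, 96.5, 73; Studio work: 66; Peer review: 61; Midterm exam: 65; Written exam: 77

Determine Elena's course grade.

Problem sets: drop 51 → average of remaining 8 = 631/8 = 78.875
Weighted total:
  Problem sets 78.875 × 0.24 = 18.93
  Studio work 66 × 0.11 = 7.26
  Peer review 61 × 0.11 = 6.71
  Midterm exam 65 × 0.38 = 24.7
  Written exam 77 × 0.16 = 12.32
Sum = 69.92
69.92 is ≥ 67 and < 70 → D+

D+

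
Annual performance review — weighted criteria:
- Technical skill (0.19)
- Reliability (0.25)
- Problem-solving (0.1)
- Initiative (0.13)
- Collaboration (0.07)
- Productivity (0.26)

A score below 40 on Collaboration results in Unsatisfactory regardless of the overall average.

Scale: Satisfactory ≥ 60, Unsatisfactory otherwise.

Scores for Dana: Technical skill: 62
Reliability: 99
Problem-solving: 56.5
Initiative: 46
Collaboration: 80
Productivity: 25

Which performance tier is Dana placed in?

Collaboration score 80 ≥ 40: minimum met.
Weighted total:
  Technical skill 62 × 0.19 = 11.78
  Reliability 99 × 0.25 = 24.75
  Problem-solving 56.5 × 0.1 = 5.65
  Initiative 46 × 0.13 = 5.98
  Collaboration 80 × 0.07 = 5.6
  Productivity 25 × 0.26 = 6.5
Sum = 60.26
60.26 ≥ 60 → Satisfactory

Satisfactory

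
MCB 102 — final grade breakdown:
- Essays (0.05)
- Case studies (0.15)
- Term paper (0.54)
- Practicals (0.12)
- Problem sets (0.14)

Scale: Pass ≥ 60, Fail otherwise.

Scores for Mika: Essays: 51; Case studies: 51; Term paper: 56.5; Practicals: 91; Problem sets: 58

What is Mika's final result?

Weighted total:
  Essays 51 × 0.05 = 2.55
  Case studies 51 × 0.15 = 7.65
  Term paper 56.5 × 0.54 = 30.51
  Practicals 91 × 0.12 = 10.92
  Problem sets 58 × 0.14 = 8.12
Sum = 59.75
59.75 < 60 → Fail

Fail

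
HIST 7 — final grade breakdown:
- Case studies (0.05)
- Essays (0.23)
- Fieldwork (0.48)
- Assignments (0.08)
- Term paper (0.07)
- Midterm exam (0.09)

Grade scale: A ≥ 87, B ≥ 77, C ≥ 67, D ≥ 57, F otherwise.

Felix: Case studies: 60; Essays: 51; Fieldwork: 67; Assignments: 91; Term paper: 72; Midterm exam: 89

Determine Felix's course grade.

Weighted total:
  Case studies 60 × 0.05 = 3
  Essays 51 × 0.23 = 11.73
  Fieldwork 67 × 0.48 = 32.16
  Assignments 91 × 0.08 = 7.28
  Term paper 72 × 0.07 = 5.04
  Midterm exam 89 × 0.09 = 8.01
Sum = 67.22
67.22 is ≥ 67 and < 77 → C

C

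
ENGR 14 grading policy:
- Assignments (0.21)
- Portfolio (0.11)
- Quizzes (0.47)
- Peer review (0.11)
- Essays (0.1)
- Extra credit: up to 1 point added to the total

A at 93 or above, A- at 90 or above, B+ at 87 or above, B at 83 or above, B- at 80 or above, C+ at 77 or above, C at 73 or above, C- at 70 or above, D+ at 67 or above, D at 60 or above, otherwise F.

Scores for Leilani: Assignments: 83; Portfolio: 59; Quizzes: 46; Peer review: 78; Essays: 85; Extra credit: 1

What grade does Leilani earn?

Weighted total:
  Assignments 83 × 0.21 = 17.43
  Portfolio 59 × 0.11 = 6.49
  Quizzes 46 × 0.47 = 21.62
  Peer review 78 × 0.11 = 8.58
  Essays 85 × 0.1 = 8.5
Sum = 62.62
Extra credit: 62.62 + 1 = 63.62
63.62 is ≥ 60 and < 67 → D

D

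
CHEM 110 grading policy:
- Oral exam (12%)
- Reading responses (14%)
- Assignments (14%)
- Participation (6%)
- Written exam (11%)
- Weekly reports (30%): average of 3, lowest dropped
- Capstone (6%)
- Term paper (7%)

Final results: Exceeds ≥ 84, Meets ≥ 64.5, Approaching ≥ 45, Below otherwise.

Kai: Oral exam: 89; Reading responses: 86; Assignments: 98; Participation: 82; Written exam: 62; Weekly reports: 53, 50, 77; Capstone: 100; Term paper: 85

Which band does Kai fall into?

Weekly reports: drop 50 → average of remaining 2 = 130/2 = 65
Weighted total:
  Oral exam 89 × 0.12 = 10.68
  Reading responses 86 × 0.14 = 12.04
  Assignments 98 × 0.14 = 13.72
  Participation 82 × 0.06 = 4.92
  Written exam 62 × 0.11 = 6.82
  Weekly reports 65 × 0.3 = 19.5
  Capstone 100 × 0.06 = 6
  Term paper 85 × 0.07 = 5.95
Sum = 79.63
79.63 is ≥ 64.5 and < 84 → Meets

Meets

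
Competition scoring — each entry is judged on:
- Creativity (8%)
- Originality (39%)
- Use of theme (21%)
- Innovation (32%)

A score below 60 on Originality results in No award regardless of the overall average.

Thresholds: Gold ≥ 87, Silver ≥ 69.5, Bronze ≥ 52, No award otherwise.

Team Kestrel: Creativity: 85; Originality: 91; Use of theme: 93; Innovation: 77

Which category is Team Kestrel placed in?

Originality score 91 ≥ 60: minimum met.
Weighted total:
  Creativity 85 × 0.08 = 6.8
  Originality 91 × 0.39 = 35.49
  Use of theme 93 × 0.21 = 19.53
  Innovation 77 × 0.32 = 24.64
Sum = 86.46
86.46 is ≥ 69.5 and < 87 → Silver

Silver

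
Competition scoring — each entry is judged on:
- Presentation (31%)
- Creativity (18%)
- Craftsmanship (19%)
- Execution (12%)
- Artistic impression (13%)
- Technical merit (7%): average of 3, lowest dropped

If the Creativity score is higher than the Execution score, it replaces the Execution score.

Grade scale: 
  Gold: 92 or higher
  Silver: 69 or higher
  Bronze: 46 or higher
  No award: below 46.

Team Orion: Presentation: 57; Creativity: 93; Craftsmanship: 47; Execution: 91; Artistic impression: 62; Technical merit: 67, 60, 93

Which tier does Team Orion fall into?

Technical merit: drop 60 → average of remaining 2 = 160/2 = 80
Creativity (93) > Execution (91), so Execution counts as 93.
Weighted total:
  Presentation 57 × 0.31 = 17.67
  Creativity 93 × 0.18 = 16.74
  Craftsmanship 47 × 0.19 = 8.93
  Execution 93 × 0.12 = 11.16
  Artistic impression 62 × 0.13 = 8.06
  Technical merit 80 × 0.07 = 5.6
Sum = 68.16
68.16 is ≥ 46 and < 69 → Bronze

Bronze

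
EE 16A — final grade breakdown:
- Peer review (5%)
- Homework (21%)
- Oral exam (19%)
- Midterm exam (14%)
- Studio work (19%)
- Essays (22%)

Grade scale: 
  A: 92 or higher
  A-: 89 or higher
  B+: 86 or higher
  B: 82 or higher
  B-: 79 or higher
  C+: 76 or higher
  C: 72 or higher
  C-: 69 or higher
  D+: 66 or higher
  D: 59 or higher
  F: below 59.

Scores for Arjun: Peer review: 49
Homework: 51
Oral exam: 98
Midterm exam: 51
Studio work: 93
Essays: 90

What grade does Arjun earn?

Weighted total:
  Peer review 49 × 0.05 = 2.45
  Homework 51 × 0.21 = 10.71
  Oral exam 98 × 0.19 = 18.62
  Midterm exam 51 × 0.14 = 7.14
  Studio work 93 × 0.19 = 17.67
  Essays 90 × 0.22 = 19.8
Sum = 76.39
76.39 is ≥ 76 and < 79 → C+

C+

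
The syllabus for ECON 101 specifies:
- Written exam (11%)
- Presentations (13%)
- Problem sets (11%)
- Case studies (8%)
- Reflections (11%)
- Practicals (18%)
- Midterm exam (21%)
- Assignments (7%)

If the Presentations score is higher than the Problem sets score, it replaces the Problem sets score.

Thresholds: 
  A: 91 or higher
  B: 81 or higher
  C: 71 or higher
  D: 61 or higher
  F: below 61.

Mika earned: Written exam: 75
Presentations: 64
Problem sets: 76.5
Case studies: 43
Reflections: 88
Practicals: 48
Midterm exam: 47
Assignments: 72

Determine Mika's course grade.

D

Presentations (64) ≤ Problem sets (76.5), so Problem sets stays at 76.5.
Weighted total:
  Written exam 75 × 0.11 = 8.25
  Presentations 64 × 0.13 = 8.32
  Problem sets 76.5 × 0.11 = 8.415
  Case studies 43 × 0.08 = 3.44
  Reflections 88 × 0.11 = 9.68
  Practicals 48 × 0.18 = 8.64
  Midterm exam 47 × 0.21 = 9.87
  Assignments 72 × 0.07 = 5.04
Sum = 61.655
61.655 is ≥ 61 and < 71 → D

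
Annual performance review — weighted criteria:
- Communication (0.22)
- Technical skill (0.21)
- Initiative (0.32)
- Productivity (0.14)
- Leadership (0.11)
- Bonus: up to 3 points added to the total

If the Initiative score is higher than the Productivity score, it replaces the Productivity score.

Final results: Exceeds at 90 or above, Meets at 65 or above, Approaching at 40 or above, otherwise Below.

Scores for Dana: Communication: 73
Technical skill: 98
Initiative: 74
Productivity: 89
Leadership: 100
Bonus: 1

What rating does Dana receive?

Initiative (74) ≤ Productivity (89), so Productivity stays at 89.
Weighted total:
  Communication 73 × 0.22 = 16.06
  Technical skill 98 × 0.21 = 20.58
  Initiative 74 × 0.32 = 23.68
  Productivity 89 × 0.14 = 12.46
  Leadership 100 × 0.11 = 11
Sum = 83.78
Bonus: 83.78 + 1 = 84.78
84.78 is ≥ 65 and < 90 → Meets

Meets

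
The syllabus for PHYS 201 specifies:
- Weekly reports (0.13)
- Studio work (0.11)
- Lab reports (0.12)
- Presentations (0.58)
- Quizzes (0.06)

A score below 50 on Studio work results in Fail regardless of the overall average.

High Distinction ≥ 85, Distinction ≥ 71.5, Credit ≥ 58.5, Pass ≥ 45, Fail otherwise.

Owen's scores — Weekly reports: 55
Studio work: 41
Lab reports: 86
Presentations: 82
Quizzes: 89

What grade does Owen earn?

Studio work score 41 < 50: minimum not met.
Weighted total:
  Weekly reports 55 × 0.13 = 7.15
  Studio work 41 × 0.11 = 4.51
  Lab reports 86 × 0.12 = 10.32
  Presentations 82 × 0.58 = 47.56
  Quizzes 89 × 0.06 = 5.34
Sum = 74.88
Because the Studio work minimum was not met, the result is Fail.

Fail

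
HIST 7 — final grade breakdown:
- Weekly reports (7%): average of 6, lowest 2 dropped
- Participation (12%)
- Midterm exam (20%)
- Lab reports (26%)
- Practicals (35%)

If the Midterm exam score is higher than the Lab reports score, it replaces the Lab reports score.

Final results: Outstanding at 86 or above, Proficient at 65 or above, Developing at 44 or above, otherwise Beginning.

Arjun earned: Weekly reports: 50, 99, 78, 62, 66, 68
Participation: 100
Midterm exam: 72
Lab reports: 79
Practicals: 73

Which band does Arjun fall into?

Proficient

Weekly reports: drop 50, 62 → average of remaining 4 = 311/4 = 77.75
Midterm exam (72) ≤ Lab reports (79), so Lab reports stays at 79.
Weighted total:
  Weekly reports 77.75 × 0.07 = 5.4425
  Participation 100 × 0.12 = 12
  Midterm exam 72 × 0.2 = 14.4
  Lab reports 79 × 0.26 = 20.54
  Practicals 73 × 0.35 = 25.55
Sum = 77.9325
77.9325 is ≥ 65 and < 86 → Proficient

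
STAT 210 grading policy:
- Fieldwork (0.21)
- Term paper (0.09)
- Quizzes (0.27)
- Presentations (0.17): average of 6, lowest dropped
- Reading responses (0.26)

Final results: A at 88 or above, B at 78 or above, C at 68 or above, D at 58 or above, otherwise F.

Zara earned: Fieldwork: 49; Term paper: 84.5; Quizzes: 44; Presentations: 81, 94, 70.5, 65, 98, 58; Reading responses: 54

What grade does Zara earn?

Presentations: drop 58 → average of remaining 5 = 408.5/5 = 81.7
Weighted total:
  Fieldwork 49 × 0.21 = 10.29
  Term paper 84.5 × 0.09 = 7.605
  Quizzes 44 × 0.27 = 11.88
  Presentations 81.7 × 0.17 = 13.889
  Reading responses 54 × 0.26 = 14.04
Sum = 57.704
57.704 < 58 → F

F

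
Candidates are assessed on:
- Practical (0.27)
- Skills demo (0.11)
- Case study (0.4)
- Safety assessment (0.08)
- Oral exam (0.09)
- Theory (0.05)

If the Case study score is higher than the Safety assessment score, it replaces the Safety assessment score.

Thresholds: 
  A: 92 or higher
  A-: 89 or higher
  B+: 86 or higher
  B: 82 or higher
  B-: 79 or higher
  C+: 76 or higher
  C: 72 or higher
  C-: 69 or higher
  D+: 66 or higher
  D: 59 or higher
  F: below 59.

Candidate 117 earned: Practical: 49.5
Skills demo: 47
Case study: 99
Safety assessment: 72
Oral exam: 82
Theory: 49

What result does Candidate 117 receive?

Case study (99) > Safety assessment (72), so Safety assessment counts as 99.
Weighted total:
  Practical 49.5 × 0.27 = 13.365
  Skills demo 47 × 0.11 = 5.17
  Case study 99 × 0.4 = 39.6
  Safety assessment 99 × 0.08 = 7.92
  Oral exam 82 × 0.09 = 7.38
  Theory 49 × 0.05 = 2.45
Sum = 75.885
75.885 is ≥ 72 and < 76 → C

C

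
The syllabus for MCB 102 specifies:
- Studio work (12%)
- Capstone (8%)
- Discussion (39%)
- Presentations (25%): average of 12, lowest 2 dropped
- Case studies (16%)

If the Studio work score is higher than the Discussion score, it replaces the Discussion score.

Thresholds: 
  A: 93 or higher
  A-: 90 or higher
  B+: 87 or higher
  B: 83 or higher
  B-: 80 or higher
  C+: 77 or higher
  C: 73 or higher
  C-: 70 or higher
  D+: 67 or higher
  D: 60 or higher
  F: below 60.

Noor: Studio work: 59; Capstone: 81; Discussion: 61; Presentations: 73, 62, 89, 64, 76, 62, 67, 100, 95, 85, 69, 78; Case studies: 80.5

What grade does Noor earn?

C-

Presentations: drop 62, 62 → average of remaining 10 = 796/10 = 79.6
Studio work (59) ≤ Discussion (61), so Discussion stays at 61.
Weighted total:
  Studio work 59 × 0.12 = 7.08
  Capstone 81 × 0.08 = 6.48
  Discussion 61 × 0.39 = 23.79
  Presentations 79.6 × 0.25 = 19.9
  Case studies 80.5 × 0.16 = 12.88
Sum = 70.13
70.13 is ≥ 70 and < 73 → C-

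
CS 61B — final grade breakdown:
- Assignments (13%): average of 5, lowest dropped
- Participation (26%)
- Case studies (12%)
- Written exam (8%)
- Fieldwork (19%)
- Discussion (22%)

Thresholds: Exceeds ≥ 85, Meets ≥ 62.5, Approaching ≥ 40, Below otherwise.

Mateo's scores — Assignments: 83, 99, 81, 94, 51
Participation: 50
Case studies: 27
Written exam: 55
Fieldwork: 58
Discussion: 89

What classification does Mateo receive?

Assignments: drop 51 → average of remaining 4 = 357/4 = 89.25
Weighted total:
  Assignments 89.25 × 0.13 = 11.6025
  Participation 50 × 0.26 = 13
  Case studies 27 × 0.12 = 3.24
  Written exam 55 × 0.08 = 4.4
  Fieldwork 58 × 0.19 = 11.02
  Discussion 89 × 0.22 = 19.58
Sum = 62.8425
62.8425 is ≥ 62.5 and < 85 → Meets

Meets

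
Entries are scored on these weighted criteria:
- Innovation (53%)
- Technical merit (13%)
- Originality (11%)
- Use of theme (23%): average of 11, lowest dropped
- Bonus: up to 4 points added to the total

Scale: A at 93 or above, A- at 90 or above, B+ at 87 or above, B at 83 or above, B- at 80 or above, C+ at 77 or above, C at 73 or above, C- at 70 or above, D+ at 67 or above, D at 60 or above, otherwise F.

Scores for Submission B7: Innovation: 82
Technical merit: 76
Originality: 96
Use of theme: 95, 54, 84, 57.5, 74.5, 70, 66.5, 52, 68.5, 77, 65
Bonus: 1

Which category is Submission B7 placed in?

Use of theme: drop 52 → average of remaining 10 = 712/10 = 71.2
Weighted total:
  Innovation 82 × 0.53 = 43.46
  Technical merit 76 × 0.13 = 9.88
  Originality 96 × 0.11 = 10.56
  Use of theme 71.2 × 0.23 = 16.376
Sum = 80.276
Bonus: 80.276 + 1 = 81.276
81.276 is ≥ 80 and < 83 → B-

B-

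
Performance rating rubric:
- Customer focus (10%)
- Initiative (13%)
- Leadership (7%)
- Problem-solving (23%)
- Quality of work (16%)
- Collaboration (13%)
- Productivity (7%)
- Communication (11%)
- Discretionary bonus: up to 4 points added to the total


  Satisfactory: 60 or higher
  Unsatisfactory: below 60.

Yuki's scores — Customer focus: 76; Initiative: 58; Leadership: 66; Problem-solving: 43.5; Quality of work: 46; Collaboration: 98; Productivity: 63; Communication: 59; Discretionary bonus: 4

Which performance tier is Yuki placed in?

Weighted total:
  Customer focus 76 × 0.1 = 7.6
  Initiative 58 × 0.13 = 7.54
  Leadership 66 × 0.07 = 4.62
  Problem-solving 43.5 × 0.23 = 10.005
  Quality of work 46 × 0.16 = 7.36
  Collaboration 98 × 0.13 = 12.74
  Productivity 63 × 0.07 = 4.41
  Communication 59 × 0.11 = 6.49
Sum = 60.765
Discretionary bonus: 60.765 + 4 = 64.765
64.765 ≥ 60 → Satisfactory

Satisfactory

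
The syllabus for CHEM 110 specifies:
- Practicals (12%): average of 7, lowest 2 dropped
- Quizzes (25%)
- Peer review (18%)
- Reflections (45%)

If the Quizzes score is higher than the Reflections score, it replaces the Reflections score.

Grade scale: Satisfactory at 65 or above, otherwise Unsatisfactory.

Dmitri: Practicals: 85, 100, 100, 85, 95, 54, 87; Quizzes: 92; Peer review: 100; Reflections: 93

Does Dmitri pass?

Satisfactory

Practicals: drop 54, 85 → average of remaining 5 = 467/5 = 93.4
Quizzes (92) ≤ Reflections (93), so Reflections stays at 93.
Weighted total:
  Practicals 93.4 × 0.12 = 11.208
  Quizzes 92 × 0.25 = 23
  Peer review 100 × 0.18 = 18
  Reflections 93 × 0.45 = 41.85
Sum = 94.058
94.058 ≥ 65 → Satisfactory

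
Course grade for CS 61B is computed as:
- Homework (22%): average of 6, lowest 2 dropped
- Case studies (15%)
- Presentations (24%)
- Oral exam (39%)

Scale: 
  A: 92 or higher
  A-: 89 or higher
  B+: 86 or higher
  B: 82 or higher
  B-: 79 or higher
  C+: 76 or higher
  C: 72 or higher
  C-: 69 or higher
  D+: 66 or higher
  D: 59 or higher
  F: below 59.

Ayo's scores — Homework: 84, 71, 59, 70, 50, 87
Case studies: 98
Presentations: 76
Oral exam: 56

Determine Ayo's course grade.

Homework: drop 50, 59 → average of remaining 4 = 312/4 = 78
Weighted total:
  Homework 78 × 0.22 = 17.16
  Case studies 98 × 0.15 = 14.7
  Presentations 76 × 0.24 = 18.24
  Oral exam 56 × 0.39 = 21.84
Sum = 71.94
71.94 is ≥ 69 and < 72 → C-

C-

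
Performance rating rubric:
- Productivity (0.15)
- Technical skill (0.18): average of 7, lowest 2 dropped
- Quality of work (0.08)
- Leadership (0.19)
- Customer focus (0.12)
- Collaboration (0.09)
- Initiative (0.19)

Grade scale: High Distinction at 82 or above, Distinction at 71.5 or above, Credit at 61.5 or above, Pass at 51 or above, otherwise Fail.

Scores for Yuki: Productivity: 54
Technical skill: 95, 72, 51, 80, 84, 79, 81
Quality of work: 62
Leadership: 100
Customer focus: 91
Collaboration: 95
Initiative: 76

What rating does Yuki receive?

Distinction

Technical skill: drop 51, 72 → average of remaining 5 = 419/5 = 83.8
Weighted total:
  Productivity 54 × 0.15 = 8.1
  Technical skill 83.8 × 0.18 = 15.084
  Quality of work 62 × 0.08 = 4.96
  Leadership 100 × 0.19 = 19
  Customer focus 91 × 0.12 = 10.92
  Collaboration 95 × 0.09 = 8.55
  Initiative 76 × 0.19 = 14.44
Sum = 81.054
81.054 is ≥ 71.5 and < 82 → Distinction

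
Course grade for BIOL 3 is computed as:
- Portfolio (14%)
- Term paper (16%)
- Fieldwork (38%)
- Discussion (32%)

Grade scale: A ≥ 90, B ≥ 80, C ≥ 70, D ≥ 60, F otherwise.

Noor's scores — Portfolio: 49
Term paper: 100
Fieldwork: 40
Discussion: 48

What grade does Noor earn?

Weighted total:
  Portfolio 49 × 0.14 = 6.86
  Term paper 100 × 0.16 = 16
  Fieldwork 40 × 0.38 = 15.2
  Discussion 48 × 0.32 = 15.36
Sum = 53.42
53.42 < 60 → F

F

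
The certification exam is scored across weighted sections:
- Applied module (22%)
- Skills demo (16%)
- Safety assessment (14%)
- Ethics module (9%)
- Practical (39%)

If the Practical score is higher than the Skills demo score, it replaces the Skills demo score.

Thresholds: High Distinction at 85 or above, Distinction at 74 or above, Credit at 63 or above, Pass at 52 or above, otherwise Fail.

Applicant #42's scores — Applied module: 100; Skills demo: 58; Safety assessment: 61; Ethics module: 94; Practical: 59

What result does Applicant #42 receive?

Practical (59) > Skills demo (58), so Skills demo counts as 59.
Weighted total:
  Applied module 100 × 0.22 = 22
  Skills demo 59 × 0.16 = 9.44
  Safety assessment 61 × 0.14 = 8.54
  Ethics module 94 × 0.09 = 8.46
  Practical 59 × 0.39 = 23.01
Sum = 71.45
71.45 is ≥ 63 and < 74 → Credit

Credit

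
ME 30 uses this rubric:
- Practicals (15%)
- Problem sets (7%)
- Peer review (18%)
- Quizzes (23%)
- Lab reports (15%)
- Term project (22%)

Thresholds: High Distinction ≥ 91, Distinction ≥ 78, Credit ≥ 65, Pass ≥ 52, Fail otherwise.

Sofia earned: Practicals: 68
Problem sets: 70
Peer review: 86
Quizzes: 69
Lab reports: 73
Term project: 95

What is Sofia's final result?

Distinction

Weighted total:
  Practicals 68 × 0.15 = 10.2
  Problem sets 70 × 0.07 = 4.9
  Peer review 86 × 0.18 = 15.48
  Quizzes 69 × 0.23 = 15.87
  Lab reports 73 × 0.15 = 10.95
  Term project 95 × 0.22 = 20.9
Sum = 78.3
78.3 is ≥ 78 and < 91 → Distinction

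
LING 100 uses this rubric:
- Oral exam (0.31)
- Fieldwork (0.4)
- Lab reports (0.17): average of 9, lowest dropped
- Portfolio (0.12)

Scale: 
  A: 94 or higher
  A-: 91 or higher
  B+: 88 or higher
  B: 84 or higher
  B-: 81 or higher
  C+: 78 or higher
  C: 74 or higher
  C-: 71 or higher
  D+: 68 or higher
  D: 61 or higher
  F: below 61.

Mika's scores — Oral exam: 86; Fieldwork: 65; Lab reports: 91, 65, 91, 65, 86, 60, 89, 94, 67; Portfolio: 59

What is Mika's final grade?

Lab reports: drop 60 → average of remaining 8 = 648/8 = 81
Weighted total:
  Oral exam 86 × 0.31 = 26.66
  Fieldwork 65 × 0.4 = 26
  Lab reports 81 × 0.17 = 13.77
  Portfolio 59 × 0.12 = 7.08
Sum = 73.51
73.51 is ≥ 71 and < 74 → C-

C-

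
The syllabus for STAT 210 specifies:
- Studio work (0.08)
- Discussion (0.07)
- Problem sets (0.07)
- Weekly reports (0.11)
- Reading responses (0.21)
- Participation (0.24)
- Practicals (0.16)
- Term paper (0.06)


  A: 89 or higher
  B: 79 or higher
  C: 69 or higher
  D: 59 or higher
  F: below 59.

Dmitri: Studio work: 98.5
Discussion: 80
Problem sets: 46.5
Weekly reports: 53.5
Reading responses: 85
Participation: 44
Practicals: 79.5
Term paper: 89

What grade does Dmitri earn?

C

Weighted total:
  Studio work 98.5 × 0.08 = 7.88
  Discussion 80 × 0.07 = 5.6
  Problem sets 46.5 × 0.07 = 3.255
  Weekly reports 53.5 × 0.11 = 5.885
  Reading responses 85 × 0.21 = 17.85
  Participation 44 × 0.24 = 10.56
  Practicals 79.5 × 0.16 = 12.72
  Term paper 89 × 0.06 = 5.34
Sum = 69.09
69.09 is ≥ 69 and < 79 → C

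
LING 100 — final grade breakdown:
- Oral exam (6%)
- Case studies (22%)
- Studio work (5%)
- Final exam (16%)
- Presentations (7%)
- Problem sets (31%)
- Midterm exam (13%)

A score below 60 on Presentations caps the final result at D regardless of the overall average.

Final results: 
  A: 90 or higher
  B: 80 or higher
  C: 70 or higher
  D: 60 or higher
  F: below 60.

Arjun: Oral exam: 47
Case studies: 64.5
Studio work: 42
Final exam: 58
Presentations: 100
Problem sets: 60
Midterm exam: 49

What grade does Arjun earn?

D

Presentations score 100 ≥ 60: minimum met.
Weighted total:
  Oral exam 47 × 0.06 = 2.82
  Case studies 64.5 × 0.22 = 14.19
  Studio work 42 × 0.05 = 2.1
  Final exam 58 × 0.16 = 9.28
  Presentations 100 × 0.07 = 7
  Problem sets 60 × 0.31 = 18.6
  Midterm exam 49 × 0.13 = 6.37
Sum = 60.36
60.36 is ≥ 60 and < 70 → D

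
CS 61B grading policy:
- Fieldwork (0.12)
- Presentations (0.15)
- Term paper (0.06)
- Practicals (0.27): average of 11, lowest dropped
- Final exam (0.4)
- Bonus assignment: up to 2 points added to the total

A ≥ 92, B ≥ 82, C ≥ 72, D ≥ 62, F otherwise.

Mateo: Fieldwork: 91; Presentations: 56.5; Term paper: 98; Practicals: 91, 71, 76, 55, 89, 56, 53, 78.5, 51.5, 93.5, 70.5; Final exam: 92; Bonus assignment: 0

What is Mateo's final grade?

Practicals: drop 51.5 → average of remaining 10 = 733.5/10 = 73.35
Weighted total:
  Fieldwork 91 × 0.12 = 10.92
  Presentations 56.5 × 0.15 = 8.475
  Term paper 98 × 0.06 = 5.88
  Practicals 73.35 × 0.27 = 19.8045
  Final exam 92 × 0.4 = 36.8
Sum = 81.8795
Bonus assignment: 81.8795 + 0 = 81.8795
81.8795 is ≥ 72 and < 82 → C

C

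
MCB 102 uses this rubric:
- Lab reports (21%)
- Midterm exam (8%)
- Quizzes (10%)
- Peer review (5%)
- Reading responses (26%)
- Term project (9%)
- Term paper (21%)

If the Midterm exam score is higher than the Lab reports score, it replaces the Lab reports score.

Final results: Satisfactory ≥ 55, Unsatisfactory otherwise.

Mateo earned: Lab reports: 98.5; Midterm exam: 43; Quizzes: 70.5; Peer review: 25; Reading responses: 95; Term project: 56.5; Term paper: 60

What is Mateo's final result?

Satisfactory

Midterm exam (43) ≤ Lab reports (98.5), so Lab reports stays at 98.5.
Weighted total:
  Lab reports 98.5 × 0.21 = 20.685
  Midterm exam 43 × 0.08 = 3.44
  Quizzes 70.5 × 0.1 = 7.05
  Peer review 25 × 0.05 = 1.25
  Reading responses 95 × 0.26 = 24.7
  Term project 56.5 × 0.09 = 5.085
  Term paper 60 × 0.21 = 12.6
Sum = 74.81
74.81 ≥ 55 → Satisfactory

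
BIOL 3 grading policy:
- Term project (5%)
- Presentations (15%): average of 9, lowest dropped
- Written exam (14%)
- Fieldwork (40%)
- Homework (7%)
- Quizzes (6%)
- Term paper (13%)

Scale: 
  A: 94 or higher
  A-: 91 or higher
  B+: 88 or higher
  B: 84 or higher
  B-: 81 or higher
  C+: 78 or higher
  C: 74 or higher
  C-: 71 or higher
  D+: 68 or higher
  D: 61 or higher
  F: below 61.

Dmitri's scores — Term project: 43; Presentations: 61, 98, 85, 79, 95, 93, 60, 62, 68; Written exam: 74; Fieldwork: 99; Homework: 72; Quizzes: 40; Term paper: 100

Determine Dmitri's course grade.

Presentations: drop 60 → average of remaining 8 = 641/8 = 80.125
Weighted total:
  Term project 43 × 0.05 = 2.15
  Presentations 80.125 × 0.15 = 12.01875
  Written exam 74 × 0.14 = 10.36
  Fieldwork 99 × 0.4 = 39.6
  Homework 72 × 0.07 = 5.04
  Quizzes 40 × 0.06 = 2.4
  Term paper 100 × 0.13 = 13
Sum = 84.56875
84.56875 is ≥ 84 and < 88 → B

B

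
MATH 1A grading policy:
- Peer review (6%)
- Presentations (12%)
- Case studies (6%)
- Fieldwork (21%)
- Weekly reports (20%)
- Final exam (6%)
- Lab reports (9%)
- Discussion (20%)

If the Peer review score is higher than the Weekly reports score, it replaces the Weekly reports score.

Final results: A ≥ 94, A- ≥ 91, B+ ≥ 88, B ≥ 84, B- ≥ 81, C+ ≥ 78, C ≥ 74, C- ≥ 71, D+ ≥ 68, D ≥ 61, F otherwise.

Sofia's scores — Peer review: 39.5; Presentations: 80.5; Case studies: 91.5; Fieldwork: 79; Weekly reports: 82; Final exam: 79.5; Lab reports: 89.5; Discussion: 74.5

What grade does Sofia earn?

C+

Peer review (39.5) ≤ Weekly reports (82), so Weekly reports stays at 82.
Weighted total:
  Peer review 39.5 × 0.06 = 2.37
  Presentations 80.5 × 0.12 = 9.66
  Case studies 91.5 × 0.06 = 5.49
  Fieldwork 79 × 0.21 = 16.59
  Weekly reports 82 × 0.2 = 16.4
  Final exam 79.5 × 0.06 = 4.77
  Lab reports 89.5 × 0.09 = 8.055
  Discussion 74.5 × 0.2 = 14.9
Sum = 78.235
78.235 is ≥ 78 and < 81 → C+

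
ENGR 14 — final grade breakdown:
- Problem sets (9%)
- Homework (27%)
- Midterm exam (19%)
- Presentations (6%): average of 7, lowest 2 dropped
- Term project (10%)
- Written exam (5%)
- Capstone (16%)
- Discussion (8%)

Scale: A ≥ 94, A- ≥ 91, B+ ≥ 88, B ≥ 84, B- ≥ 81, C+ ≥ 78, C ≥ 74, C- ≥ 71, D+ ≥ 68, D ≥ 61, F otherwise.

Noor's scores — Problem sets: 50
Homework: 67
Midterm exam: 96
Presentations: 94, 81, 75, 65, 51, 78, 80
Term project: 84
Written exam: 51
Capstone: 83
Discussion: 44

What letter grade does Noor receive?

Presentations: drop 51, 65 → average of remaining 5 = 408/5 = 81.6
Weighted total:
  Problem sets 50 × 0.09 = 4.5
  Homework 67 × 0.27 = 18.09
  Midterm exam 96 × 0.19 = 18.24
  Presentations 81.6 × 0.06 = 4.896
  Term project 84 × 0.1 = 8.4
  Written exam 51 × 0.05 = 2.55
  Capstone 83 × 0.16 = 13.28
  Discussion 44 × 0.08 = 3.52
Sum = 73.476
73.476 is ≥ 71 and < 74 → C-

C-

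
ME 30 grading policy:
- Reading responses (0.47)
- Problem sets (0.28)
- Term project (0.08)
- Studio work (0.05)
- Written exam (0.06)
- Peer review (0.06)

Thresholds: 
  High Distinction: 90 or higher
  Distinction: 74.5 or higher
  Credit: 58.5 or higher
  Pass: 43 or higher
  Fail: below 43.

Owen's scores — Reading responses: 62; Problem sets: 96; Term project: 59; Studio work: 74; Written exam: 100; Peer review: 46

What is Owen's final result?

Weighted total:
  Reading responses 62 × 0.47 = 29.14
  Problem sets 96 × 0.28 = 26.88
  Term project 59 × 0.08 = 4.72
  Studio work 74 × 0.05 = 3.7
  Written exam 100 × 0.06 = 6
  Peer review 46 × 0.06 = 2.76
Sum = 73.2
73.2 is ≥ 58.5 and < 74.5 → Credit

Credit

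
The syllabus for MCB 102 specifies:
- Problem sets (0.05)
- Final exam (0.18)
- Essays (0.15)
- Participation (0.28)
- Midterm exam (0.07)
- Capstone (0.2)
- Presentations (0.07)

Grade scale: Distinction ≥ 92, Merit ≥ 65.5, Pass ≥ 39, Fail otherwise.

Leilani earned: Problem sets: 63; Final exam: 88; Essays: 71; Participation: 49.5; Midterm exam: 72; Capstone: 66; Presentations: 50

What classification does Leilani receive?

Weighted total:
  Problem sets 63 × 0.05 = 3.15
  Final exam 88 × 0.18 = 15.84
  Essays 71 × 0.15 = 10.65
  Participation 49.5 × 0.28 = 13.86
  Midterm exam 72 × 0.07 = 5.04
  Capstone 66 × 0.2 = 13.2
  Presentations 50 × 0.07 = 3.5
Sum = 65.24
65.24 is ≥ 39 and < 65.5 → Pass

Pass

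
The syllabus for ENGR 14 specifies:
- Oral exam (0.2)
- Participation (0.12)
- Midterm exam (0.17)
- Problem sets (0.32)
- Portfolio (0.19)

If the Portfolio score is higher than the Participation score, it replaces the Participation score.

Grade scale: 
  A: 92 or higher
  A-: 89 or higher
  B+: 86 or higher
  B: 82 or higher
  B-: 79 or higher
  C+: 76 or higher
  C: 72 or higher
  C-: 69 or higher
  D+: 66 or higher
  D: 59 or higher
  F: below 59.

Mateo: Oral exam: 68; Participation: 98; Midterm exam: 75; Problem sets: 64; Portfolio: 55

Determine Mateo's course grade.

C-

Portfolio (55) ≤ Participation (98), so Participation stays at 98.
Weighted total:
  Oral exam 68 × 0.2 = 13.6
  Participation 98 × 0.12 = 11.76
  Midterm exam 75 × 0.17 = 12.75
  Problem sets 64 × 0.32 = 20.48
  Portfolio 55 × 0.19 = 10.45
Sum = 69.04
69.04 is ≥ 69 and < 72 → C-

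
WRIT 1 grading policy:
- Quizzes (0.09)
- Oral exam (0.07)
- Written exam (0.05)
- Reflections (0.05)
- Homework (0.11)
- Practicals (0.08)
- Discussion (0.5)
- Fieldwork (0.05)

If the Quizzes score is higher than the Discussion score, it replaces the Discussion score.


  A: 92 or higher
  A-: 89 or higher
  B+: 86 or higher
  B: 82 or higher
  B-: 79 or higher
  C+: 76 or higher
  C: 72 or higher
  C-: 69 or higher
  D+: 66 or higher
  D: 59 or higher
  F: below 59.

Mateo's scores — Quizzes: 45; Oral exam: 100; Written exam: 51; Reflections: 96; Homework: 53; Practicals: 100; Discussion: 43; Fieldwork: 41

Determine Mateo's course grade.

Quizzes (45) > Discussion (43), so Discussion counts as 45.
Weighted total:
  Quizzes 45 × 0.09 = 4.05
  Oral exam 100 × 0.07 = 7
  Written exam 51 × 0.05 = 2.55
  Reflections 96 × 0.05 = 4.8
  Homework 53 × 0.11 = 5.83
  Practicals 100 × 0.08 = 8
  Discussion 45 × 0.5 = 22.5
  Fieldwork 41 × 0.05 = 2.05
Sum = 56.78
56.78 < 59 → F

F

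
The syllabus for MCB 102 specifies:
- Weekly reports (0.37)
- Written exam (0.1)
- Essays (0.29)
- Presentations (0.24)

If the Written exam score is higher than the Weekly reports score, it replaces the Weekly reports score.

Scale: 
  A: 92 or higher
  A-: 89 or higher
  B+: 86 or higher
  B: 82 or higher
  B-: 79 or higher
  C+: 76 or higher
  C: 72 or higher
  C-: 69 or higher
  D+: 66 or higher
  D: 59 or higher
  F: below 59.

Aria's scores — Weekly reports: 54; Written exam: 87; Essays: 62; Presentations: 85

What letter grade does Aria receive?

Written exam (87) > Weekly reports (54), so Weekly reports counts as 87.
Weighted total:
  Weekly reports 87 × 0.37 = 32.19
  Written exam 87 × 0.1 = 8.7
  Essays 62 × 0.29 = 17.98
  Presentations 85 × 0.24 = 20.4
Sum = 79.27
79.27 is ≥ 79 and < 82 → B-

B-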